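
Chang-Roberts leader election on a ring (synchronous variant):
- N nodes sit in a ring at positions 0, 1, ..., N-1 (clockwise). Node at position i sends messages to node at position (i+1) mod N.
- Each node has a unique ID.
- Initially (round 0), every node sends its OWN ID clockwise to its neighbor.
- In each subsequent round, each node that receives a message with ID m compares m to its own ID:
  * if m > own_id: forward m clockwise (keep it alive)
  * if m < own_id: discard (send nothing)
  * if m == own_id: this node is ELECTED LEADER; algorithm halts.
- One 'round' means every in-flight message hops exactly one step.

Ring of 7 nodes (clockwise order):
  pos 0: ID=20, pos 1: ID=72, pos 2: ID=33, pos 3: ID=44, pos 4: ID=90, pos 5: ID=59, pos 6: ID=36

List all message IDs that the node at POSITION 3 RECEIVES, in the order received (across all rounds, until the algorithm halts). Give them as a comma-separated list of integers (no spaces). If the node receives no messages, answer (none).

Round 1: pos1(id72) recv 20: drop; pos2(id33) recv 72: fwd; pos3(id44) recv 33: drop; pos4(id90) recv 44: drop; pos5(id59) recv 90: fwd; pos6(id36) recv 59: fwd; pos0(id20) recv 36: fwd
Round 2: pos3(id44) recv 72: fwd; pos6(id36) recv 90: fwd; pos0(id20) recv 59: fwd; pos1(id72) recv 36: drop
Round 3: pos4(id90) recv 72: drop; pos0(id20) recv 90: fwd; pos1(id72) recv 59: drop
Round 4: pos1(id72) recv 90: fwd
Round 5: pos2(id33) recv 90: fwd
Round 6: pos3(id44) recv 90: fwd
Round 7: pos4(id90) recv 90: ELECTED

Answer: 33,72,90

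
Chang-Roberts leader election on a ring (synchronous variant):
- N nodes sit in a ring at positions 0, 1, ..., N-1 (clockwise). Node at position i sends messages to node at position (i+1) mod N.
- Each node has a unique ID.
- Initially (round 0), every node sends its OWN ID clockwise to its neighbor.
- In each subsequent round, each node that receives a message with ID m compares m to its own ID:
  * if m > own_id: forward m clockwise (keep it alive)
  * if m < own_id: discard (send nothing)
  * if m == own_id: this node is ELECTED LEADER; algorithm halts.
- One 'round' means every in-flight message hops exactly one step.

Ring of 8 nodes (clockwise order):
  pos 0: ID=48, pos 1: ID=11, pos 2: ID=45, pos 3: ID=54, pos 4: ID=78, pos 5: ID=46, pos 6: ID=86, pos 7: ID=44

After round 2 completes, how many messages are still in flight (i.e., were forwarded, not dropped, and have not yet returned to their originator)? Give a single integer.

Round 1: pos1(id11) recv 48: fwd; pos2(id45) recv 11: drop; pos3(id54) recv 45: drop; pos4(id78) recv 54: drop; pos5(id46) recv 78: fwd; pos6(id86) recv 46: drop; pos7(id44) recv 86: fwd; pos0(id48) recv 44: drop
Round 2: pos2(id45) recv 48: fwd; pos6(id86) recv 78: drop; pos0(id48) recv 86: fwd
After round 2: 2 messages still in flight

Answer: 2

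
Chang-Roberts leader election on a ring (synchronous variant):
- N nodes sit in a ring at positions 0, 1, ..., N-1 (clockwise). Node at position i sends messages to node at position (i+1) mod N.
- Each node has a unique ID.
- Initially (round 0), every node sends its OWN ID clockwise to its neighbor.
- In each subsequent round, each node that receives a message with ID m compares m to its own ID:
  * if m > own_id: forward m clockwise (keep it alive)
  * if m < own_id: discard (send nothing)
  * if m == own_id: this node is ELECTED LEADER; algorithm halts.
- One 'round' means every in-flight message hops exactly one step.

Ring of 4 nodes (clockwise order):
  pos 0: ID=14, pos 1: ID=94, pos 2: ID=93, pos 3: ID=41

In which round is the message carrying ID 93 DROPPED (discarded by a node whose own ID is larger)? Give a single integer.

Answer: 3

Derivation:
Round 1: pos1(id94) recv 14: drop; pos2(id93) recv 94: fwd; pos3(id41) recv 93: fwd; pos0(id14) recv 41: fwd
Round 2: pos3(id41) recv 94: fwd; pos0(id14) recv 93: fwd; pos1(id94) recv 41: drop
Round 3: pos0(id14) recv 94: fwd; pos1(id94) recv 93: drop
Round 4: pos1(id94) recv 94: ELECTED
Message ID 93 originates at pos 2; dropped at pos 1 in round 3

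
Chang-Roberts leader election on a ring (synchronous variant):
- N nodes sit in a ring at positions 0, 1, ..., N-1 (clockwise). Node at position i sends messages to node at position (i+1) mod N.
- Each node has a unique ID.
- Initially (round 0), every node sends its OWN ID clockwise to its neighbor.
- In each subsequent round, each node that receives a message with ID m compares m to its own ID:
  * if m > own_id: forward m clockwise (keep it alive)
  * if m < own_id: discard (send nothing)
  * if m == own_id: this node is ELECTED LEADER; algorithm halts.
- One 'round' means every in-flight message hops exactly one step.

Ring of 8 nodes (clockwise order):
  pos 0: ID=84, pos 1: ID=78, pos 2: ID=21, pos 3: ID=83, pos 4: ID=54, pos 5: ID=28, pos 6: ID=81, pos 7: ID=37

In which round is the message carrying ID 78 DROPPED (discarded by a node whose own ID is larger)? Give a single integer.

Answer: 2

Derivation:
Round 1: pos1(id78) recv 84: fwd; pos2(id21) recv 78: fwd; pos3(id83) recv 21: drop; pos4(id54) recv 83: fwd; pos5(id28) recv 54: fwd; pos6(id81) recv 28: drop; pos7(id37) recv 81: fwd; pos0(id84) recv 37: drop
Round 2: pos2(id21) recv 84: fwd; pos3(id83) recv 78: drop; pos5(id28) recv 83: fwd; pos6(id81) recv 54: drop; pos0(id84) recv 81: drop
Round 3: pos3(id83) recv 84: fwd; pos6(id81) recv 83: fwd
Round 4: pos4(id54) recv 84: fwd; pos7(id37) recv 83: fwd
Round 5: pos5(id28) recv 84: fwd; pos0(id84) recv 83: drop
Round 6: pos6(id81) recv 84: fwd
Round 7: pos7(id37) recv 84: fwd
Round 8: pos0(id84) recv 84: ELECTED
Message ID 78 originates at pos 1; dropped at pos 3 in round 2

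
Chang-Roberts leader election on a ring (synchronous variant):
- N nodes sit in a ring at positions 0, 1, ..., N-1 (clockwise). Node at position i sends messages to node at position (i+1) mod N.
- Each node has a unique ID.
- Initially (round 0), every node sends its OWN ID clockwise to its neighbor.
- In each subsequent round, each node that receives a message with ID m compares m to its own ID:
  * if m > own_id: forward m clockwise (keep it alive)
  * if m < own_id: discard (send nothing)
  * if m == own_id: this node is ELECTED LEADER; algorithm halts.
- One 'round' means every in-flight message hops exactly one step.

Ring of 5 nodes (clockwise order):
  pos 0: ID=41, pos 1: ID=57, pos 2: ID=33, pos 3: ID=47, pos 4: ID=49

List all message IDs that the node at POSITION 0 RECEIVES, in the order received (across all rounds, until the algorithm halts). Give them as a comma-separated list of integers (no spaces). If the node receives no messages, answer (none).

Round 1: pos1(id57) recv 41: drop; pos2(id33) recv 57: fwd; pos3(id47) recv 33: drop; pos4(id49) recv 47: drop; pos0(id41) recv 49: fwd
Round 2: pos3(id47) recv 57: fwd; pos1(id57) recv 49: drop
Round 3: pos4(id49) recv 57: fwd
Round 4: pos0(id41) recv 57: fwd
Round 5: pos1(id57) recv 57: ELECTED

Answer: 49,57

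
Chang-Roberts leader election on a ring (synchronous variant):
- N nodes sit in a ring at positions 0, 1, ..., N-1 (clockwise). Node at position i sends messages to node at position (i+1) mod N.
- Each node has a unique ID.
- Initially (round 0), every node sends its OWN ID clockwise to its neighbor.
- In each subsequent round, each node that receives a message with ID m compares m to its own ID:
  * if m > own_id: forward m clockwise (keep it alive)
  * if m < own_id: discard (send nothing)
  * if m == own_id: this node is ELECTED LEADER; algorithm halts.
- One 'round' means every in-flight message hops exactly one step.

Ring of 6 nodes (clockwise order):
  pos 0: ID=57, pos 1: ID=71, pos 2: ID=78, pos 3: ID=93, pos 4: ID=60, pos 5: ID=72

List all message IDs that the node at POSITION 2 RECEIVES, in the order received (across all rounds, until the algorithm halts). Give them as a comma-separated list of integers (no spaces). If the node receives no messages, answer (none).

Round 1: pos1(id71) recv 57: drop; pos2(id78) recv 71: drop; pos3(id93) recv 78: drop; pos4(id60) recv 93: fwd; pos5(id72) recv 60: drop; pos0(id57) recv 72: fwd
Round 2: pos5(id72) recv 93: fwd; pos1(id71) recv 72: fwd
Round 3: pos0(id57) recv 93: fwd; pos2(id78) recv 72: drop
Round 4: pos1(id71) recv 93: fwd
Round 5: pos2(id78) recv 93: fwd
Round 6: pos3(id93) recv 93: ELECTED

Answer: 71,72,93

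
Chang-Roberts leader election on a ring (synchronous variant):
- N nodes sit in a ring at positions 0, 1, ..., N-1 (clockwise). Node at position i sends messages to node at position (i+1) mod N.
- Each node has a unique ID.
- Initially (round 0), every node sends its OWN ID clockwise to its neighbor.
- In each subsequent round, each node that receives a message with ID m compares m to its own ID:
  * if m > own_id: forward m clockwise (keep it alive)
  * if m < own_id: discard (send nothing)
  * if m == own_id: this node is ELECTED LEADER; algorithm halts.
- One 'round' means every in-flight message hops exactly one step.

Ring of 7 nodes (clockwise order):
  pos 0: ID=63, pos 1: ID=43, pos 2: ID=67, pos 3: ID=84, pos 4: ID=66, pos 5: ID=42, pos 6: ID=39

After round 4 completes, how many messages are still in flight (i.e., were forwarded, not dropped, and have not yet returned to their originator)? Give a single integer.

Round 1: pos1(id43) recv 63: fwd; pos2(id67) recv 43: drop; pos3(id84) recv 67: drop; pos4(id66) recv 84: fwd; pos5(id42) recv 66: fwd; pos6(id39) recv 42: fwd; pos0(id63) recv 39: drop
Round 2: pos2(id67) recv 63: drop; pos5(id42) recv 84: fwd; pos6(id39) recv 66: fwd; pos0(id63) recv 42: drop
Round 3: pos6(id39) recv 84: fwd; pos0(id63) recv 66: fwd
Round 4: pos0(id63) recv 84: fwd; pos1(id43) recv 66: fwd
After round 4: 2 messages still in flight

Answer: 2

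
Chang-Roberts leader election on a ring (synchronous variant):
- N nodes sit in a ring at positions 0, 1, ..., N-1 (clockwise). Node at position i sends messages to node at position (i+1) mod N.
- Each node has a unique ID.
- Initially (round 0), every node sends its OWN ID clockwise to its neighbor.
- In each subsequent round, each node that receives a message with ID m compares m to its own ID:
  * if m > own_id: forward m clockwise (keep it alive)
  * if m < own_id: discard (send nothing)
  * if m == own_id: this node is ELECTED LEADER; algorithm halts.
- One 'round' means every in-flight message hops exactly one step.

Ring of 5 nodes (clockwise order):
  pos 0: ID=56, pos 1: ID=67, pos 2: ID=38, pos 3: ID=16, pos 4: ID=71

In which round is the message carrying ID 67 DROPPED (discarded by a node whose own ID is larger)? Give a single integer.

Round 1: pos1(id67) recv 56: drop; pos2(id38) recv 67: fwd; pos3(id16) recv 38: fwd; pos4(id71) recv 16: drop; pos0(id56) recv 71: fwd
Round 2: pos3(id16) recv 67: fwd; pos4(id71) recv 38: drop; pos1(id67) recv 71: fwd
Round 3: pos4(id71) recv 67: drop; pos2(id38) recv 71: fwd
Round 4: pos3(id16) recv 71: fwd
Round 5: pos4(id71) recv 71: ELECTED
Message ID 67 originates at pos 1; dropped at pos 4 in round 3

Answer: 3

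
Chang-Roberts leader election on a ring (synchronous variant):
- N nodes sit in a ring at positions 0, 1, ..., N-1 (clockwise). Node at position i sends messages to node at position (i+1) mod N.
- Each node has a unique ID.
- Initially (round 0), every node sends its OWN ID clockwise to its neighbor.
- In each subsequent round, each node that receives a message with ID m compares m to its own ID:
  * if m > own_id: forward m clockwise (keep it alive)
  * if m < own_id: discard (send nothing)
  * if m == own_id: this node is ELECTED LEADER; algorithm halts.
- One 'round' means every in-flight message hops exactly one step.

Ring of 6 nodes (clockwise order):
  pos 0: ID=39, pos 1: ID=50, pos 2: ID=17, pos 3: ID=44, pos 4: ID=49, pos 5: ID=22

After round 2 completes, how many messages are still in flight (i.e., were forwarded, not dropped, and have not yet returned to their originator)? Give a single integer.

Round 1: pos1(id50) recv 39: drop; pos2(id17) recv 50: fwd; pos3(id44) recv 17: drop; pos4(id49) recv 44: drop; pos5(id22) recv 49: fwd; pos0(id39) recv 22: drop
Round 2: pos3(id44) recv 50: fwd; pos0(id39) recv 49: fwd
After round 2: 2 messages still in flight

Answer: 2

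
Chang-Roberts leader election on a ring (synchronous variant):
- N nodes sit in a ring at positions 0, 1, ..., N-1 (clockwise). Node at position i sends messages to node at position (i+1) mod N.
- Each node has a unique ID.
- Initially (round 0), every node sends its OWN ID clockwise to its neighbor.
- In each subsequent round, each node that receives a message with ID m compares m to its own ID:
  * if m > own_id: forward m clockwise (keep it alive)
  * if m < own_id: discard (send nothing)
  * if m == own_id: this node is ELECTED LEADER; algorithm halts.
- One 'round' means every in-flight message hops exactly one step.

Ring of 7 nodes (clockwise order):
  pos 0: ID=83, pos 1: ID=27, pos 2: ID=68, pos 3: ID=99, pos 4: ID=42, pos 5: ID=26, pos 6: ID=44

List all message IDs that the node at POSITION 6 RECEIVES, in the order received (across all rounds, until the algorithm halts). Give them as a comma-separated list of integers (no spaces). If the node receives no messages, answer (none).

Answer: 26,42,99

Derivation:
Round 1: pos1(id27) recv 83: fwd; pos2(id68) recv 27: drop; pos3(id99) recv 68: drop; pos4(id42) recv 99: fwd; pos5(id26) recv 42: fwd; pos6(id44) recv 26: drop; pos0(id83) recv 44: drop
Round 2: pos2(id68) recv 83: fwd; pos5(id26) recv 99: fwd; pos6(id44) recv 42: drop
Round 3: pos3(id99) recv 83: drop; pos6(id44) recv 99: fwd
Round 4: pos0(id83) recv 99: fwd
Round 5: pos1(id27) recv 99: fwd
Round 6: pos2(id68) recv 99: fwd
Round 7: pos3(id99) recv 99: ELECTED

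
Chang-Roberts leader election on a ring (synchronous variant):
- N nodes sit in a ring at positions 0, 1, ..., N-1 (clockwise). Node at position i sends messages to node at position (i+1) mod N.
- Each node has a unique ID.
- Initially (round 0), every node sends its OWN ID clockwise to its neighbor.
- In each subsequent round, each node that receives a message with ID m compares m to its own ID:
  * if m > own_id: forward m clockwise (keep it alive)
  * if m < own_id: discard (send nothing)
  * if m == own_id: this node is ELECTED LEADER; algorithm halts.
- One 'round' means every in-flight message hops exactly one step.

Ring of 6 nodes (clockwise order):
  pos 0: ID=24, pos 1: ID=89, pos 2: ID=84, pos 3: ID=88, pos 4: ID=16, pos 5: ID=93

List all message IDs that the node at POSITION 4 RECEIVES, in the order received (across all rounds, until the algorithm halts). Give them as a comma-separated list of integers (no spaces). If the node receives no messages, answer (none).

Round 1: pos1(id89) recv 24: drop; pos2(id84) recv 89: fwd; pos3(id88) recv 84: drop; pos4(id16) recv 88: fwd; pos5(id93) recv 16: drop; pos0(id24) recv 93: fwd
Round 2: pos3(id88) recv 89: fwd; pos5(id93) recv 88: drop; pos1(id89) recv 93: fwd
Round 3: pos4(id16) recv 89: fwd; pos2(id84) recv 93: fwd
Round 4: pos5(id93) recv 89: drop; pos3(id88) recv 93: fwd
Round 5: pos4(id16) recv 93: fwd
Round 6: pos5(id93) recv 93: ELECTED

Answer: 88,89,93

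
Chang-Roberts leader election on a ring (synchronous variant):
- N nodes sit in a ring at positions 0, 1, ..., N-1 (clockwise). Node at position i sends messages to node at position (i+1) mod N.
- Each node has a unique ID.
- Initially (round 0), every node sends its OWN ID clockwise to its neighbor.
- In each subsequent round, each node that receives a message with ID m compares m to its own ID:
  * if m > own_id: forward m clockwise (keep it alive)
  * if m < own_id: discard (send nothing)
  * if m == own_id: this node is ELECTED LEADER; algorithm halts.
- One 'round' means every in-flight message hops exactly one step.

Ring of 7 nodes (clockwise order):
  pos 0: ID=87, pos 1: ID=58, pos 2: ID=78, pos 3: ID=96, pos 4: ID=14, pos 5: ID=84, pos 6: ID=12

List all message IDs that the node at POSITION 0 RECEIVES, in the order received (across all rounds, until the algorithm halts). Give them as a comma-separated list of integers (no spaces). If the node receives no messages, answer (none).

Round 1: pos1(id58) recv 87: fwd; pos2(id78) recv 58: drop; pos3(id96) recv 78: drop; pos4(id14) recv 96: fwd; pos5(id84) recv 14: drop; pos6(id12) recv 84: fwd; pos0(id87) recv 12: drop
Round 2: pos2(id78) recv 87: fwd; pos5(id84) recv 96: fwd; pos0(id87) recv 84: drop
Round 3: pos3(id96) recv 87: drop; pos6(id12) recv 96: fwd
Round 4: pos0(id87) recv 96: fwd
Round 5: pos1(id58) recv 96: fwd
Round 6: pos2(id78) recv 96: fwd
Round 7: pos3(id96) recv 96: ELECTED

Answer: 12,84,96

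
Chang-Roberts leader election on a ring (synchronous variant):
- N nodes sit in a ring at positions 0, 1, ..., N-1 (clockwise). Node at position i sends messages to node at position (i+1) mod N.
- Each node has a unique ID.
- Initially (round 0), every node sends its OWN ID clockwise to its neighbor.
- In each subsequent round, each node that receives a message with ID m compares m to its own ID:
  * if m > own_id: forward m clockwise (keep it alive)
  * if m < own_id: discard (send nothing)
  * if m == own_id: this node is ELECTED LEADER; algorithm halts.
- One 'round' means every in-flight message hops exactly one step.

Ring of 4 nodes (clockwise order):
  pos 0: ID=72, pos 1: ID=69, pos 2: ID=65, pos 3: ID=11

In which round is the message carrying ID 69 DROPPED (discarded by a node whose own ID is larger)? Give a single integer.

Round 1: pos1(id69) recv 72: fwd; pos2(id65) recv 69: fwd; pos3(id11) recv 65: fwd; pos0(id72) recv 11: drop
Round 2: pos2(id65) recv 72: fwd; pos3(id11) recv 69: fwd; pos0(id72) recv 65: drop
Round 3: pos3(id11) recv 72: fwd; pos0(id72) recv 69: drop
Round 4: pos0(id72) recv 72: ELECTED
Message ID 69 originates at pos 1; dropped at pos 0 in round 3

Answer: 3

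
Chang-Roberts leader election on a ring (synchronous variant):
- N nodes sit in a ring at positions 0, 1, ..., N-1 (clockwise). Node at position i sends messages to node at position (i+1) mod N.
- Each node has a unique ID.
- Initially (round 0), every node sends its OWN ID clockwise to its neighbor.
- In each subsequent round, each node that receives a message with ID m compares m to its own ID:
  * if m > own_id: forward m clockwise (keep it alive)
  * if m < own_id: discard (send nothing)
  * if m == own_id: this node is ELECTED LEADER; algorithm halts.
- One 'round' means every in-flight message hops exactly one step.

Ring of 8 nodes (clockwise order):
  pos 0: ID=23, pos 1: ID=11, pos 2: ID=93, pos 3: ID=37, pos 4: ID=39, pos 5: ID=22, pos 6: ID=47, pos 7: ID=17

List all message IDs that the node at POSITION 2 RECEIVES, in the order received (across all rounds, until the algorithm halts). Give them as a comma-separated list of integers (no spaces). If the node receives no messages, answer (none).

Round 1: pos1(id11) recv 23: fwd; pos2(id93) recv 11: drop; pos3(id37) recv 93: fwd; pos4(id39) recv 37: drop; pos5(id22) recv 39: fwd; pos6(id47) recv 22: drop; pos7(id17) recv 47: fwd; pos0(id23) recv 17: drop
Round 2: pos2(id93) recv 23: drop; pos4(id39) recv 93: fwd; pos6(id47) recv 39: drop; pos0(id23) recv 47: fwd
Round 3: pos5(id22) recv 93: fwd; pos1(id11) recv 47: fwd
Round 4: pos6(id47) recv 93: fwd; pos2(id93) recv 47: drop
Round 5: pos7(id17) recv 93: fwd
Round 6: pos0(id23) recv 93: fwd
Round 7: pos1(id11) recv 93: fwd
Round 8: pos2(id93) recv 93: ELECTED

Answer: 11,23,47,93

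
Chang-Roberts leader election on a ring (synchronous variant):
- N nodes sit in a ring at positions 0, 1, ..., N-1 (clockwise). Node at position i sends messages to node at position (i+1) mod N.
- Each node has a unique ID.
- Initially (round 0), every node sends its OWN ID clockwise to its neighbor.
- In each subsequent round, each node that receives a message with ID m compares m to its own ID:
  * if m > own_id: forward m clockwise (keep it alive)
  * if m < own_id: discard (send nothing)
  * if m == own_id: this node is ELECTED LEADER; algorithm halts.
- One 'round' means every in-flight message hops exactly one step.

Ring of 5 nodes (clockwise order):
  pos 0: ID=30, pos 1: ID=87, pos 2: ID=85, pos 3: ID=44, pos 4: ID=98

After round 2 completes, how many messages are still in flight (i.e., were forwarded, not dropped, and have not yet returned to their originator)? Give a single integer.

Round 1: pos1(id87) recv 30: drop; pos2(id85) recv 87: fwd; pos3(id44) recv 85: fwd; pos4(id98) recv 44: drop; pos0(id30) recv 98: fwd
Round 2: pos3(id44) recv 87: fwd; pos4(id98) recv 85: drop; pos1(id87) recv 98: fwd
After round 2: 2 messages still in flight

Answer: 2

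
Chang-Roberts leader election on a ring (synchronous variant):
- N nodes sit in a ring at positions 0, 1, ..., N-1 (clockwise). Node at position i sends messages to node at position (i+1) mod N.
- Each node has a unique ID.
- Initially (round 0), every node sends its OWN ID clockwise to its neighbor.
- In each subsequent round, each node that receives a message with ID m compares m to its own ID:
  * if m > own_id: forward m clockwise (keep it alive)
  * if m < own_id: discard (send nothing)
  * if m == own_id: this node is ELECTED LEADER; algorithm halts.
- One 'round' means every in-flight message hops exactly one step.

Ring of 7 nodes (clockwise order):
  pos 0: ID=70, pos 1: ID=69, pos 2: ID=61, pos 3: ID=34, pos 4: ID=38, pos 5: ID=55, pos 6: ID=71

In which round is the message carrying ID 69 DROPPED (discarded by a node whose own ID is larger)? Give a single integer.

Answer: 5

Derivation:
Round 1: pos1(id69) recv 70: fwd; pos2(id61) recv 69: fwd; pos3(id34) recv 61: fwd; pos4(id38) recv 34: drop; pos5(id55) recv 38: drop; pos6(id71) recv 55: drop; pos0(id70) recv 71: fwd
Round 2: pos2(id61) recv 70: fwd; pos3(id34) recv 69: fwd; pos4(id38) recv 61: fwd; pos1(id69) recv 71: fwd
Round 3: pos3(id34) recv 70: fwd; pos4(id38) recv 69: fwd; pos5(id55) recv 61: fwd; pos2(id61) recv 71: fwd
Round 4: pos4(id38) recv 70: fwd; pos5(id55) recv 69: fwd; pos6(id71) recv 61: drop; pos3(id34) recv 71: fwd
Round 5: pos5(id55) recv 70: fwd; pos6(id71) recv 69: drop; pos4(id38) recv 71: fwd
Round 6: pos6(id71) recv 70: drop; pos5(id55) recv 71: fwd
Round 7: pos6(id71) recv 71: ELECTED
Message ID 69 originates at pos 1; dropped at pos 6 in round 5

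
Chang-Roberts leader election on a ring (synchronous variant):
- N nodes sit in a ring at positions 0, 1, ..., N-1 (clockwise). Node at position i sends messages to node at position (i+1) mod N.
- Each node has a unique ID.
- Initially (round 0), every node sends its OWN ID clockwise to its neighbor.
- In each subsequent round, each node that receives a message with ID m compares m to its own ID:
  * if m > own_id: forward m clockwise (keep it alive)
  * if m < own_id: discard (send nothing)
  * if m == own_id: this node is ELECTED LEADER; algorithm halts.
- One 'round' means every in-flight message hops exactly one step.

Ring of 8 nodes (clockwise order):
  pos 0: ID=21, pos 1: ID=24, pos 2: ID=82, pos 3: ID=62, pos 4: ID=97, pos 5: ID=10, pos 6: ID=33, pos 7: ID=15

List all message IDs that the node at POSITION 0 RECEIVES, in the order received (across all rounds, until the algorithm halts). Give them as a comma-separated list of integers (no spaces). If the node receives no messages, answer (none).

Answer: 15,33,97

Derivation:
Round 1: pos1(id24) recv 21: drop; pos2(id82) recv 24: drop; pos3(id62) recv 82: fwd; pos4(id97) recv 62: drop; pos5(id10) recv 97: fwd; pos6(id33) recv 10: drop; pos7(id15) recv 33: fwd; pos0(id21) recv 15: drop
Round 2: pos4(id97) recv 82: drop; pos6(id33) recv 97: fwd; pos0(id21) recv 33: fwd
Round 3: pos7(id15) recv 97: fwd; pos1(id24) recv 33: fwd
Round 4: pos0(id21) recv 97: fwd; pos2(id82) recv 33: drop
Round 5: pos1(id24) recv 97: fwd
Round 6: pos2(id82) recv 97: fwd
Round 7: pos3(id62) recv 97: fwd
Round 8: pos4(id97) recv 97: ELECTED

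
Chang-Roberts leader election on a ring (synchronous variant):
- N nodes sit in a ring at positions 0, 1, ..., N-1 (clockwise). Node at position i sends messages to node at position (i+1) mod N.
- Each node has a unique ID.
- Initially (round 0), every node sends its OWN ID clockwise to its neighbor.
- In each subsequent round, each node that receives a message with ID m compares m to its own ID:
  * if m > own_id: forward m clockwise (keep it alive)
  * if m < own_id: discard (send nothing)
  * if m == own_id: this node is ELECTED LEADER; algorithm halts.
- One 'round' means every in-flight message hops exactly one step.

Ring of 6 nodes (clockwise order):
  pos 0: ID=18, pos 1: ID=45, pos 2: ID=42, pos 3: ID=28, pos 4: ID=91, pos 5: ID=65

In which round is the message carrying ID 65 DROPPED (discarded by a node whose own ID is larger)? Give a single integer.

Round 1: pos1(id45) recv 18: drop; pos2(id42) recv 45: fwd; pos3(id28) recv 42: fwd; pos4(id91) recv 28: drop; pos5(id65) recv 91: fwd; pos0(id18) recv 65: fwd
Round 2: pos3(id28) recv 45: fwd; pos4(id91) recv 42: drop; pos0(id18) recv 91: fwd; pos1(id45) recv 65: fwd
Round 3: pos4(id91) recv 45: drop; pos1(id45) recv 91: fwd; pos2(id42) recv 65: fwd
Round 4: pos2(id42) recv 91: fwd; pos3(id28) recv 65: fwd
Round 5: pos3(id28) recv 91: fwd; pos4(id91) recv 65: drop
Round 6: pos4(id91) recv 91: ELECTED
Message ID 65 originates at pos 5; dropped at pos 4 in round 5

Answer: 5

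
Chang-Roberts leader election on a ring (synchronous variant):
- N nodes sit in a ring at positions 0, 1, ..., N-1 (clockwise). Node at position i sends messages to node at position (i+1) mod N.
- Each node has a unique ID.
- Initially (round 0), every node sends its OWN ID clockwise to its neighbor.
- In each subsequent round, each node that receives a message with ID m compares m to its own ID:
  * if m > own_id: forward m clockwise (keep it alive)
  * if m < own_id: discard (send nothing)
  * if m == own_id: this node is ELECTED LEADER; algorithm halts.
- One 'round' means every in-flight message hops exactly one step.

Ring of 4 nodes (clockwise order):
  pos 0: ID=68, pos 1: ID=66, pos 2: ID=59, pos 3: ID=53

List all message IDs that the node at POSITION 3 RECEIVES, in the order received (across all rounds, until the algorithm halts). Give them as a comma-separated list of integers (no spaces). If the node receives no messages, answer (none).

Round 1: pos1(id66) recv 68: fwd; pos2(id59) recv 66: fwd; pos3(id53) recv 59: fwd; pos0(id68) recv 53: drop
Round 2: pos2(id59) recv 68: fwd; pos3(id53) recv 66: fwd; pos0(id68) recv 59: drop
Round 3: pos3(id53) recv 68: fwd; pos0(id68) recv 66: drop
Round 4: pos0(id68) recv 68: ELECTED

Answer: 59,66,68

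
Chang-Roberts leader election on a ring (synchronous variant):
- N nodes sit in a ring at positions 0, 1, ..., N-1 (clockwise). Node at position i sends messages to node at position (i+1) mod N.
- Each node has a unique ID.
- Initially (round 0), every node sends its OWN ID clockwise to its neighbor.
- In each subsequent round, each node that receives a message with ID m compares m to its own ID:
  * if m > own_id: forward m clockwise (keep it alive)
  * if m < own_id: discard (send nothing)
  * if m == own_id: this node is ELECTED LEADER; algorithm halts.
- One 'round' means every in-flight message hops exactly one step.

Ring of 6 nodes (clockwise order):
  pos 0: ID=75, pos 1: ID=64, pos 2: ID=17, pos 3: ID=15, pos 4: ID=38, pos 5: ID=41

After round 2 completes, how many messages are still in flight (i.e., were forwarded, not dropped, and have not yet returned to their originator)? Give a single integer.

Round 1: pos1(id64) recv 75: fwd; pos2(id17) recv 64: fwd; pos3(id15) recv 17: fwd; pos4(id38) recv 15: drop; pos5(id41) recv 38: drop; pos0(id75) recv 41: drop
Round 2: pos2(id17) recv 75: fwd; pos3(id15) recv 64: fwd; pos4(id38) recv 17: drop
After round 2: 2 messages still in flight

Answer: 2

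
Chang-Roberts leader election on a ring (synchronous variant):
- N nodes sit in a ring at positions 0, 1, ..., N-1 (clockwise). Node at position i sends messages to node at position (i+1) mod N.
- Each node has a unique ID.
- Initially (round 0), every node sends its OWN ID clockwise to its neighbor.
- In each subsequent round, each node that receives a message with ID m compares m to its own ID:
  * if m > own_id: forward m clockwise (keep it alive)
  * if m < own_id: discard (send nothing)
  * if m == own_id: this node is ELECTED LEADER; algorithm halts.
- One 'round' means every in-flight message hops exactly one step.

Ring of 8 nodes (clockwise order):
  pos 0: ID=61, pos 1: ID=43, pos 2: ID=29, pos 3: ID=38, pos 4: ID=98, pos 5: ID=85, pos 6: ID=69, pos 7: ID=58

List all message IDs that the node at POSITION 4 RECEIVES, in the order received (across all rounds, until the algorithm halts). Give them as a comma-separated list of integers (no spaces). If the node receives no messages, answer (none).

Answer: 38,43,61,69,85,98

Derivation:
Round 1: pos1(id43) recv 61: fwd; pos2(id29) recv 43: fwd; pos3(id38) recv 29: drop; pos4(id98) recv 38: drop; pos5(id85) recv 98: fwd; pos6(id69) recv 85: fwd; pos7(id58) recv 69: fwd; pos0(id61) recv 58: drop
Round 2: pos2(id29) recv 61: fwd; pos3(id38) recv 43: fwd; pos6(id69) recv 98: fwd; pos7(id58) recv 85: fwd; pos0(id61) recv 69: fwd
Round 3: pos3(id38) recv 61: fwd; pos4(id98) recv 43: drop; pos7(id58) recv 98: fwd; pos0(id61) recv 85: fwd; pos1(id43) recv 69: fwd
Round 4: pos4(id98) recv 61: drop; pos0(id61) recv 98: fwd; pos1(id43) recv 85: fwd; pos2(id29) recv 69: fwd
Round 5: pos1(id43) recv 98: fwd; pos2(id29) recv 85: fwd; pos3(id38) recv 69: fwd
Round 6: pos2(id29) recv 98: fwd; pos3(id38) recv 85: fwd; pos4(id98) recv 69: drop
Round 7: pos3(id38) recv 98: fwd; pos4(id98) recv 85: drop
Round 8: pos4(id98) recv 98: ELECTED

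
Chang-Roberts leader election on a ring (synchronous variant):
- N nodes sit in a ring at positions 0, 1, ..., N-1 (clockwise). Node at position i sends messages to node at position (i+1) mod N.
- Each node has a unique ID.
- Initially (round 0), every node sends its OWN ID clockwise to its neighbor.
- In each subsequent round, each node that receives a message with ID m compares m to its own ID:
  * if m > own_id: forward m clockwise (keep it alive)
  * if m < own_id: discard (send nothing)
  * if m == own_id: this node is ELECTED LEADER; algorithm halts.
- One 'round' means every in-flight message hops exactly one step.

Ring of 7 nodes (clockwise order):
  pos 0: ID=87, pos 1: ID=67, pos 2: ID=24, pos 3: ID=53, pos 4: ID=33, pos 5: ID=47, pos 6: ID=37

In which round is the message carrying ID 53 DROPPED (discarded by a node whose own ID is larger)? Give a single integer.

Answer: 4

Derivation:
Round 1: pos1(id67) recv 87: fwd; pos2(id24) recv 67: fwd; pos3(id53) recv 24: drop; pos4(id33) recv 53: fwd; pos5(id47) recv 33: drop; pos6(id37) recv 47: fwd; pos0(id87) recv 37: drop
Round 2: pos2(id24) recv 87: fwd; pos3(id53) recv 67: fwd; pos5(id47) recv 53: fwd; pos0(id87) recv 47: drop
Round 3: pos3(id53) recv 87: fwd; pos4(id33) recv 67: fwd; pos6(id37) recv 53: fwd
Round 4: pos4(id33) recv 87: fwd; pos5(id47) recv 67: fwd; pos0(id87) recv 53: drop
Round 5: pos5(id47) recv 87: fwd; pos6(id37) recv 67: fwd
Round 6: pos6(id37) recv 87: fwd; pos0(id87) recv 67: drop
Round 7: pos0(id87) recv 87: ELECTED
Message ID 53 originates at pos 3; dropped at pos 0 in round 4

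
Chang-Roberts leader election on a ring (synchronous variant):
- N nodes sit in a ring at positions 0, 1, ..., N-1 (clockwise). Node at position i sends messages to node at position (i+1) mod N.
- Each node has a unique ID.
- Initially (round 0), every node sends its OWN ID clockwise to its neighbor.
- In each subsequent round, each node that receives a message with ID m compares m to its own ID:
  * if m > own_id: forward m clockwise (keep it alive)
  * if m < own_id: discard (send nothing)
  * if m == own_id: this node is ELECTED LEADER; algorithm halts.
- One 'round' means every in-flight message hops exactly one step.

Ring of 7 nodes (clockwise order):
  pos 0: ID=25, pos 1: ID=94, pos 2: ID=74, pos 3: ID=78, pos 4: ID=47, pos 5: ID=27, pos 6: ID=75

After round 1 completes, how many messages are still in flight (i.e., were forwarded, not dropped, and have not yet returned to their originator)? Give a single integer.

Round 1: pos1(id94) recv 25: drop; pos2(id74) recv 94: fwd; pos3(id78) recv 74: drop; pos4(id47) recv 78: fwd; pos5(id27) recv 47: fwd; pos6(id75) recv 27: drop; pos0(id25) recv 75: fwd
After round 1: 4 messages still in flight

Answer: 4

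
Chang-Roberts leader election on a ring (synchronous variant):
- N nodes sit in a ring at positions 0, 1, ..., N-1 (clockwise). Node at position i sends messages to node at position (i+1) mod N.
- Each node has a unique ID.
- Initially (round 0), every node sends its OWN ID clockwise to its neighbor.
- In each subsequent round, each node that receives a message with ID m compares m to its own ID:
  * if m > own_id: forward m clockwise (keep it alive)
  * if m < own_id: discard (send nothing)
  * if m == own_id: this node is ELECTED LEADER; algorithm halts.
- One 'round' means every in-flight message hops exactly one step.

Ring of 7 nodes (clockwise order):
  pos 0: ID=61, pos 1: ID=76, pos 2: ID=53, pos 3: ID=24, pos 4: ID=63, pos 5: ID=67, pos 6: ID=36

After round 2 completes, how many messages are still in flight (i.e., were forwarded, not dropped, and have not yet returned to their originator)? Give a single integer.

Answer: 2

Derivation:
Round 1: pos1(id76) recv 61: drop; pos2(id53) recv 76: fwd; pos3(id24) recv 53: fwd; pos4(id63) recv 24: drop; pos5(id67) recv 63: drop; pos6(id36) recv 67: fwd; pos0(id61) recv 36: drop
Round 2: pos3(id24) recv 76: fwd; pos4(id63) recv 53: drop; pos0(id61) recv 67: fwd
After round 2: 2 messages still in flight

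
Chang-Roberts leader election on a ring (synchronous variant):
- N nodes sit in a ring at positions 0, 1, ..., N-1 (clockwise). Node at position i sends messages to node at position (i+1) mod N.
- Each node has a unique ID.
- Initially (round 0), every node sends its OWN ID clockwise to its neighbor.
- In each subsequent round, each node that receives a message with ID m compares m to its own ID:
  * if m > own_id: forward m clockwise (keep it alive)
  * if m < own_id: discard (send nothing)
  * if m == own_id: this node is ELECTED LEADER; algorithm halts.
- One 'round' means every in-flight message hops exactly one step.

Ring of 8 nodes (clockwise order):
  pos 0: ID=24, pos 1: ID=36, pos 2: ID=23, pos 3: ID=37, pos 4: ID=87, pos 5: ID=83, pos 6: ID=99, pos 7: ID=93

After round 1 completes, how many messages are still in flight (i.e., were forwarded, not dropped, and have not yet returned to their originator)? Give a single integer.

Round 1: pos1(id36) recv 24: drop; pos2(id23) recv 36: fwd; pos3(id37) recv 23: drop; pos4(id87) recv 37: drop; pos5(id83) recv 87: fwd; pos6(id99) recv 83: drop; pos7(id93) recv 99: fwd; pos0(id24) recv 93: fwd
After round 1: 4 messages still in flight

Answer: 4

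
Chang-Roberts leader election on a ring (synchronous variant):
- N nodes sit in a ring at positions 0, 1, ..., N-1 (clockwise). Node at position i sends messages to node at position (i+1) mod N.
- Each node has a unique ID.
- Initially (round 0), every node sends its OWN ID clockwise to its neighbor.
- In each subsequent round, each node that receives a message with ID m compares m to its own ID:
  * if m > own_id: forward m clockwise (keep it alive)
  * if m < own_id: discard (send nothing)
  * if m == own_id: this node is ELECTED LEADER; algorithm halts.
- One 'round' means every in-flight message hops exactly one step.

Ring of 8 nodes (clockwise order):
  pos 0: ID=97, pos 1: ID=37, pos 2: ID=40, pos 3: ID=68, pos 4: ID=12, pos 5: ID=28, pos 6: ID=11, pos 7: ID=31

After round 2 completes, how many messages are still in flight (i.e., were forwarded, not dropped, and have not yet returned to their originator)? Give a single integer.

Answer: 2

Derivation:
Round 1: pos1(id37) recv 97: fwd; pos2(id40) recv 37: drop; pos3(id68) recv 40: drop; pos4(id12) recv 68: fwd; pos5(id28) recv 12: drop; pos6(id11) recv 28: fwd; pos7(id31) recv 11: drop; pos0(id97) recv 31: drop
Round 2: pos2(id40) recv 97: fwd; pos5(id28) recv 68: fwd; pos7(id31) recv 28: drop
After round 2: 2 messages still in flight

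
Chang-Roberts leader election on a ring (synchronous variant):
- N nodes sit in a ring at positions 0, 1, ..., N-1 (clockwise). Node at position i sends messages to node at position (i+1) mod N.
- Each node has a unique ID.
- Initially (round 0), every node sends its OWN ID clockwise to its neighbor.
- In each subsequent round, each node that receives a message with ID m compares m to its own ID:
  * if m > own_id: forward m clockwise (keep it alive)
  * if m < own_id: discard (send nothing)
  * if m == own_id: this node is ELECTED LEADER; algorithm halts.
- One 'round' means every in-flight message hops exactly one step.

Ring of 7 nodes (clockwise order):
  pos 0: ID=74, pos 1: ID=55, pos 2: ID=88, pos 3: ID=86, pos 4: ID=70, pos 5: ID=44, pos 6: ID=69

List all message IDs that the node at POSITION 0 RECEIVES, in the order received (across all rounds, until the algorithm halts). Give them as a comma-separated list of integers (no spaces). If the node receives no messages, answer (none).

Answer: 69,70,86,88

Derivation:
Round 1: pos1(id55) recv 74: fwd; pos2(id88) recv 55: drop; pos3(id86) recv 88: fwd; pos4(id70) recv 86: fwd; pos5(id44) recv 70: fwd; pos6(id69) recv 44: drop; pos0(id74) recv 69: drop
Round 2: pos2(id88) recv 74: drop; pos4(id70) recv 88: fwd; pos5(id44) recv 86: fwd; pos6(id69) recv 70: fwd
Round 3: pos5(id44) recv 88: fwd; pos6(id69) recv 86: fwd; pos0(id74) recv 70: drop
Round 4: pos6(id69) recv 88: fwd; pos0(id74) recv 86: fwd
Round 5: pos0(id74) recv 88: fwd; pos1(id55) recv 86: fwd
Round 6: pos1(id55) recv 88: fwd; pos2(id88) recv 86: drop
Round 7: pos2(id88) recv 88: ELECTED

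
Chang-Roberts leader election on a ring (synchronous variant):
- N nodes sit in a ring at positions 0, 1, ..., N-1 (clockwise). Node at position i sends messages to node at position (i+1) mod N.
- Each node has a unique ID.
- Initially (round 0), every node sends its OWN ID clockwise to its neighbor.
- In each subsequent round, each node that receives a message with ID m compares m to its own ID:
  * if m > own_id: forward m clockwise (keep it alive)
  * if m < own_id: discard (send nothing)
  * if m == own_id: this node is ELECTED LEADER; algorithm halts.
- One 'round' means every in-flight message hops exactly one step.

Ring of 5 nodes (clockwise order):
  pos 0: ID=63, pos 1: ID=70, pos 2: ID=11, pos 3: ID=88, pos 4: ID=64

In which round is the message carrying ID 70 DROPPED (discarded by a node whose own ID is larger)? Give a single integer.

Round 1: pos1(id70) recv 63: drop; pos2(id11) recv 70: fwd; pos3(id88) recv 11: drop; pos4(id64) recv 88: fwd; pos0(id63) recv 64: fwd
Round 2: pos3(id88) recv 70: drop; pos0(id63) recv 88: fwd; pos1(id70) recv 64: drop
Round 3: pos1(id70) recv 88: fwd
Round 4: pos2(id11) recv 88: fwd
Round 5: pos3(id88) recv 88: ELECTED
Message ID 70 originates at pos 1; dropped at pos 3 in round 2

Answer: 2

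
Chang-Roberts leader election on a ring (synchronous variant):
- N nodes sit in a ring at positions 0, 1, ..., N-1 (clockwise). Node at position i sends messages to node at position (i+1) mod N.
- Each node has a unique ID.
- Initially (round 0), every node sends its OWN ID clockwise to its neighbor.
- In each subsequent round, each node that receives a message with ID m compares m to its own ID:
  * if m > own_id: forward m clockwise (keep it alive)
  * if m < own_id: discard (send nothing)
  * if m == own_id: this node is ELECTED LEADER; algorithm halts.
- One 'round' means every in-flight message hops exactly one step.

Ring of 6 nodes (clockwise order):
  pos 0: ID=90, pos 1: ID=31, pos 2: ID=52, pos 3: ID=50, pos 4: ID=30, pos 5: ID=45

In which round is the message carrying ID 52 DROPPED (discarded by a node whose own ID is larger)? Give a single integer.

Round 1: pos1(id31) recv 90: fwd; pos2(id52) recv 31: drop; pos3(id50) recv 52: fwd; pos4(id30) recv 50: fwd; pos5(id45) recv 30: drop; pos0(id90) recv 45: drop
Round 2: pos2(id52) recv 90: fwd; pos4(id30) recv 52: fwd; pos5(id45) recv 50: fwd
Round 3: pos3(id50) recv 90: fwd; pos5(id45) recv 52: fwd; pos0(id90) recv 50: drop
Round 4: pos4(id30) recv 90: fwd; pos0(id90) recv 52: drop
Round 5: pos5(id45) recv 90: fwd
Round 6: pos0(id90) recv 90: ELECTED
Message ID 52 originates at pos 2; dropped at pos 0 in round 4

Answer: 4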